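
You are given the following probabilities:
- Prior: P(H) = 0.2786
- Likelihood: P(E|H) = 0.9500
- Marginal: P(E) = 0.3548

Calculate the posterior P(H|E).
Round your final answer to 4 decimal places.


Using Bayes' theorem:

P(H|E) = P(E|H) × P(H) / P(E)
       = 0.9500 × 0.2786 / 0.3548
       = 0.26467000 / 0.3548
       = 0.7460

The evidence strengthens our belief in H.
Prior: 0.2786 → Posterior: 0.7460


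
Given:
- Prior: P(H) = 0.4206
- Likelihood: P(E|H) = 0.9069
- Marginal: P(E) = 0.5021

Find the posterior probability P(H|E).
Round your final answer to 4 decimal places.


Using Bayes' theorem:

P(H|E) = P(E|H) × P(H) / P(E)
       = 0.9069 × 0.4206 / 0.5021
       = 0.38144214 / 0.5021
       = 0.7597

The evidence strengthens our belief in H.
Prior: 0.4206 → Posterior: 0.7597


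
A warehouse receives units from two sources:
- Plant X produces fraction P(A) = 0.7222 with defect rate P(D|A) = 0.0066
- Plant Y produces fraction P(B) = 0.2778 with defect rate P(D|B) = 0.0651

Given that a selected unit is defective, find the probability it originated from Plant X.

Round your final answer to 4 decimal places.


Let A = from Plant X, D = defective

Given:
- P(A) = 0.7222, P(B) = 0.2778
- P(D|A) = 0.0066, P(D|B) = 0.0651

Step 1: Find P(D)
P(D) = P(D|A)P(A) + P(D|B)P(B)
     = 0.0066 × 0.7222 + 0.0651 × 0.2778
     = 0.00476652 + 0.01808478
     = 0.02285130

Step 2: Apply Bayes' theorem
P(A|D) = P(D|A)P(A) / P(D)
       = 0.00476652 / 0.02285130
       = 0.2086


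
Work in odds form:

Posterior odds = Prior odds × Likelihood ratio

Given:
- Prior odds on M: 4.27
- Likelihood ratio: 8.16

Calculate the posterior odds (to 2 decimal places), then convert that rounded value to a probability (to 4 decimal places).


Step 1: Calculate posterior odds
Posterior odds = Prior odds × LR
               = 4.27 × 8.16
               = 34.84

Step 2: Convert to probability
P(M|E) = Posterior odds / (1 + Posterior odds)
       = 34.84 / (1 + 34.84)
       = 34.84 / 35.84
       = 0.9721

The evidence increased P(M) from 0.8102 to 0.9721.


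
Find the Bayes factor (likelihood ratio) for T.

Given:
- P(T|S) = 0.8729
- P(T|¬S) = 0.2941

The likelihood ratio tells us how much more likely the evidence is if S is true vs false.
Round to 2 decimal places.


Likelihood Ratio (LR) = P(T|S) / P(T|¬S)

LR = 0.8729 / 0.2941
   = 2.97

The evidence is 2.97 times more likely if S is true than if S is false.
Because LR exceeds 1, T is evidence for S.


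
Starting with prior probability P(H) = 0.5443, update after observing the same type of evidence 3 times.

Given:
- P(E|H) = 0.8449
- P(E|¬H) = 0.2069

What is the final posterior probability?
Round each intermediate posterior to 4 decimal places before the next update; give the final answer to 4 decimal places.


Sequential Bayesian updating:

Initial prior: P(H) = 0.5443

Update 1:
  P(E) = 0.8449 × 0.5443 + 0.2069 × 0.4557 = 0.45987907 + 0.09428433 = 0.55416340
  P(H|E) = 0.45987907 / 0.55416340 = 0.8299

Update 2:
  P(E) = 0.8449 × 0.8299 + 0.2069 × 0.1701 = 0.70118251 + 0.03519369 = 0.73637620
  P(H|E) = 0.70118251 / 0.73637620 = 0.9522

Update 3:
  P(E) = 0.8449 × 0.9522 + 0.2069 × 0.0478 = 0.80451378 + 0.00988982 = 0.81440360
  P(H|E) = 0.80451378 / 0.81440360 = 0.9879

Final posterior: 0.9879


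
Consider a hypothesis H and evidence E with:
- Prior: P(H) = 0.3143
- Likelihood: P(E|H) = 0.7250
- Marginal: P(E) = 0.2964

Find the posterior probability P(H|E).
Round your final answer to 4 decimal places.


Using Bayes' theorem:

P(H|E) = P(E|H) × P(H) / P(E)
       = 0.7250 × 0.3143 / 0.2964
       = 0.22786750 / 0.2964
       = 0.7688

The evidence strengthens our belief in H.
Prior: 0.3143 → Posterior: 0.7688


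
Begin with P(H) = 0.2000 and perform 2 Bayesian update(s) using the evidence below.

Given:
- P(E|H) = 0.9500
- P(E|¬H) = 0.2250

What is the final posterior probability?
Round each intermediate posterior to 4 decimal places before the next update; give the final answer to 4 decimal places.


Sequential Bayesian updating:

Initial prior: P(H) = 0.2000

Update 1:
  P(E) = 0.9500 × 0.2000 + 0.2250 × 0.8000 = 0.19000000 + 0.18000000 = 0.37000000
  P(H|E) = 0.19000000 / 0.37000000 = 0.5135

Update 2:
  P(E) = 0.9500 × 0.5135 + 0.2250 × 0.4865 = 0.48782500 + 0.10946250 = 0.59728750
  P(H|E) = 0.48782500 / 0.59728750 = 0.8167

Final posterior: 0.8167


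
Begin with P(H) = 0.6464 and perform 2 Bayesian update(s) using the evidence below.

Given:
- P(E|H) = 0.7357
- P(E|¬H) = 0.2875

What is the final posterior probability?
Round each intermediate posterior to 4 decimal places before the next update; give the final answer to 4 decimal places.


Sequential Bayesian updating:

Initial prior: P(H) = 0.6464

Update 1:
  P(E) = 0.7357 × 0.6464 + 0.2875 × 0.3536 = 0.47555648 + 0.10166000 = 0.57721648
  P(H|E) = 0.47555648 / 0.57721648 = 0.8239

Update 2:
  P(E) = 0.7357 × 0.8239 + 0.2875 × 0.1761 = 0.60614323 + 0.05062875 = 0.65677198
  P(H|E) = 0.60614323 / 0.65677198 = 0.9229

Final posterior: 0.9229


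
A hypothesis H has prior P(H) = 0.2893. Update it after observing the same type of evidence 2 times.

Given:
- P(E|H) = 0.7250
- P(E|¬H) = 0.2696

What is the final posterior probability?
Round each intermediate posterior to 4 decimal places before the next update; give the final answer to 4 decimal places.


Sequential Bayesian updating:

Initial prior: P(H) = 0.2893

Update 1:
  P(E) = 0.7250 × 0.2893 + 0.2696 × 0.7107 = 0.20974250 + 0.19160472 = 0.40134722
  P(H|E) = 0.20974250 / 0.40134722 = 0.5226

Update 2:
  P(E) = 0.7250 × 0.5226 + 0.2696 × 0.4774 = 0.37888500 + 0.12870704 = 0.50759204
  P(H|E) = 0.37888500 / 0.50759204 = 0.7464

Final posterior: 0.7464


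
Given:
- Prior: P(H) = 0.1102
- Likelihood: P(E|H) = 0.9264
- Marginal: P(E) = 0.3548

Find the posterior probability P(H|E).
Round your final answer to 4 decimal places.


Using Bayes' theorem:

P(H|E) = P(E|H) × P(H) / P(E)
       = 0.9264 × 0.1102 / 0.3548
       = 0.10208928 / 0.3548
       = 0.2877

The evidence strengthens our belief in H.
Prior: 0.1102 → Posterior: 0.2877


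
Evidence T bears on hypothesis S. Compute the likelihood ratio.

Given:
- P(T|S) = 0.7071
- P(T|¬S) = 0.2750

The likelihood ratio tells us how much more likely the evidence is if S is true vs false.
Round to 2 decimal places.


Likelihood Ratio (LR) = P(T|S) / P(T|¬S)

LR = 0.7071 / 0.2750
   = 2.57

The evidence is 2.57 times more likely if S is true than if S is false.
LR > 1, so observing T raises the odds in favor of S.


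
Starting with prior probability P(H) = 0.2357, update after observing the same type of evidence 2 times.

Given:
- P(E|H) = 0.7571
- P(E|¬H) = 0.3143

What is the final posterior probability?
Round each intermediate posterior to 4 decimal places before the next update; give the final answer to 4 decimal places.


Sequential Bayesian updating:

Initial prior: P(H) = 0.2357

Update 1:
  P(E) = 0.7571 × 0.2357 + 0.3143 × 0.7643 = 0.17844847 + 0.24021949 = 0.41866796
  P(H|E) = 0.17844847 / 0.41866796 = 0.4262

Update 2:
  P(E) = 0.7571 × 0.4262 + 0.3143 × 0.5738 = 0.32267602 + 0.18034534 = 0.50302136
  P(H|E) = 0.32267602 / 0.50302136 = 0.6415

Final posterior: 0.6415


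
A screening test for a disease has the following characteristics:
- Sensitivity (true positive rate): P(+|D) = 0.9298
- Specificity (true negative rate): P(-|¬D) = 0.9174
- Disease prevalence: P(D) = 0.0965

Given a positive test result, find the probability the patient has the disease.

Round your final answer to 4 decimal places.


Let D = has disease, + = positive test

Given:
- P(D) = 0.0965 (prevalence)
- P(+|D) = 0.9298 (sensitivity)
- P(-|¬D) = 0.9174 (specificity)
- P(+|¬D) = 0.0826 (false positive rate = 1 - specificity)

Step 1: Find P(+)
P(+) = P(+|D)P(D) + P(+|¬D)P(¬D)
     = 0.9298 × 0.0965 + 0.0826 × 0.9035
     = 0.08972570 + 0.07462910
     = 0.16435480

Step 2: Apply Bayes' theorem for P(D|+)
P(D|+) = P(+|D)P(D) / P(+)
       = 0.08972570 / 0.16435480
       = 0.5459


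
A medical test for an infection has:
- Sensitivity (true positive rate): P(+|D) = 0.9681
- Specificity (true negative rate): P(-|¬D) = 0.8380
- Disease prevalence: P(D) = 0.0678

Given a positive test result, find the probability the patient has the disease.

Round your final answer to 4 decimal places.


Let D = has disease, + = positive test

Given:
- P(D) = 0.0678 (prevalence)
- P(+|D) = 0.9681 (sensitivity)
- P(-|¬D) = 0.8380 (specificity)
- P(+|¬D) = 0.1620 (false positive rate = 1 - specificity)

Step 1: Find P(+)
P(+) = P(+|D)P(D) + P(+|¬D)P(¬D)
     = 0.9681 × 0.0678 + 0.1620 × 0.9322
     = 0.06563718 + 0.15101640
     = 0.21665358

Step 2: Apply Bayes' theorem for P(D|+)
P(D|+) = P(+|D)P(D) / P(+)
       = 0.06563718 / 0.21665358
       = 0.3030


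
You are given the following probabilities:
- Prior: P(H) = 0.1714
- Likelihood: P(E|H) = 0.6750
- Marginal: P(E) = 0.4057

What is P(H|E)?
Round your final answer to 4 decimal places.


Using Bayes' theorem:

P(H|E) = P(E|H) × P(H) / P(E)
       = 0.6750 × 0.1714 / 0.4057
       = 0.11569500 / 0.4057
       = 0.2852

The evidence strengthens our belief in H.
Prior: 0.1714 → Posterior: 0.2852


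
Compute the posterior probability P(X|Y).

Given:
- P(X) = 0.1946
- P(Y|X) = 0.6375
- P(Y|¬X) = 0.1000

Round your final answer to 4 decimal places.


Bayes' theorem: P(X|Y) = P(Y|X) × P(X) / P(Y)

Step 1: Calculate P(Y) using law of total probability
P(Y) = P(Y|X)P(X) + P(Y|¬X)P(¬X)
     = 0.6375 × 0.1946 + 0.1000 × 0.8054
     = 0.12405750 + 0.08054000
     = 0.20459750

Step 2: Apply Bayes' theorem
P(X|Y) = P(Y|X) × P(X) / P(Y)
       = 0.12405750 / 0.20459750
       = 0.6063


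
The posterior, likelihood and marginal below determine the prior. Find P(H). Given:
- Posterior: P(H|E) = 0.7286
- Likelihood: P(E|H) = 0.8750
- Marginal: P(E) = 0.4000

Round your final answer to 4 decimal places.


From Bayes' theorem: P(H|E) = P(E|H) × P(H) / P(E)

Rearranging for P(H):
P(H) = P(H|E) × P(E) / P(E|H)
     = 0.7286 × 0.4000 / 0.8750
     = 0.29144000 / 0.8750
     = 0.3331


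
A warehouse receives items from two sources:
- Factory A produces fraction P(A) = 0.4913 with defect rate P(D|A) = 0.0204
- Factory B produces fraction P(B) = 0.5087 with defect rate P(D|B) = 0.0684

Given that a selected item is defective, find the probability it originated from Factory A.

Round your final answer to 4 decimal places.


Let A = from Factory A, D = defective

Given:
- P(A) = 0.4913, P(B) = 0.5087
- P(D|A) = 0.0204, P(D|B) = 0.0684

Step 1: Find P(D)
P(D) = P(D|A)P(A) + P(D|B)P(B)
     = 0.0204 × 0.4913 + 0.0684 × 0.5087
     = 0.01002252 + 0.03479508
     = 0.04481760

Step 2: Apply Bayes' theorem
P(A|D) = P(D|A)P(A) / P(D)
       = 0.01002252 / 0.04481760
       = 0.2236


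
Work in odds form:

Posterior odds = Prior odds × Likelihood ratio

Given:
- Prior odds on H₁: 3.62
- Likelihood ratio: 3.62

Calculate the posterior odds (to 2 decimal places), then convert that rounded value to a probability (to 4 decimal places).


Step 1: Calculate posterior odds
Posterior odds = Prior odds × LR
               = 3.62 × 3.62
               = 13.10

Step 2: Convert to probability
P(H₁|E) = Posterior odds / (1 + Posterior odds)
       = 13.10 / (1 + 13.10)
       = 13.10 / 14.10
       = 0.9291

The evidence increased P(H₁) from 0.7835 to 0.9291.


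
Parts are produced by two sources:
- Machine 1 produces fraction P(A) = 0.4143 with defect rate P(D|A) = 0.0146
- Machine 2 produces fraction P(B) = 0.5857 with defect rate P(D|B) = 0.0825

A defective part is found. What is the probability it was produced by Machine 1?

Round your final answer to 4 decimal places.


Let A = from Machine 1, D = defective

Given:
- P(A) = 0.4143, P(B) = 0.5857
- P(D|A) = 0.0146, P(D|B) = 0.0825

Step 1: Find P(D)
P(D) = P(D|A)P(A) + P(D|B)P(B)
     = 0.0146 × 0.4143 + 0.0825 × 0.5857
     = 0.00604878 + 0.04832025
     = 0.05436903

Step 2: Apply Bayes' theorem
P(A|D) = P(D|A)P(A) / P(D)
       = 0.00604878 / 0.05436903
       = 0.1113


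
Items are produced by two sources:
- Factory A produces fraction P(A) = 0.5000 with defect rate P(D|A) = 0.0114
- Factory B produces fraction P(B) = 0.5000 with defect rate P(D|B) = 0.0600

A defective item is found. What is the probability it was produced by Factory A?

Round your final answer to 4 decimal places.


Let A = from Factory A, D = defective

Given:
- P(A) = 0.5000, P(B) = 0.5000
- P(D|A) = 0.0114, P(D|B) = 0.0600

Step 1: Find P(D)
P(D) = P(D|A)P(A) + P(D|B)P(B)
     = 0.0114 × 0.5000 + 0.0600 × 0.5000
     = 0.00570000 + 0.03000000
     = 0.03570000

Step 2: Apply Bayes' theorem
P(A|D) = P(D|A)P(A) / P(D)
       = 0.00570000 / 0.03570000
       = 0.1597


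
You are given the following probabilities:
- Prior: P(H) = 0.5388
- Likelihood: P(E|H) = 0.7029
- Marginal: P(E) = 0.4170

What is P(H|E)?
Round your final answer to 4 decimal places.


Using Bayes' theorem:

P(H|E) = P(E|H) × P(H) / P(E)
       = 0.7029 × 0.5388 / 0.4170
       = 0.37872252 / 0.4170
       = 0.9082

The evidence strengthens our belief in H.
Prior: 0.5388 → Posterior: 0.9082


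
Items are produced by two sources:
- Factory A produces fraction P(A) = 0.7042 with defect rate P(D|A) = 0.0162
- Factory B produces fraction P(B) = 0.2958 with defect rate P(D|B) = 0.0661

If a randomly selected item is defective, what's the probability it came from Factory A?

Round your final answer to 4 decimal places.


Let A = from Factory A, D = defective

Given:
- P(A) = 0.7042, P(B) = 0.2958
- P(D|A) = 0.0162, P(D|B) = 0.0661

Step 1: Find P(D)
P(D) = P(D|A)P(A) + P(D|B)P(B)
     = 0.0162 × 0.7042 + 0.0661 × 0.2958
     = 0.01140804 + 0.01955238
     = 0.03096042

Step 2: Apply Bayes' theorem
P(A|D) = P(D|A)P(A) / P(D)
       = 0.01140804 / 0.03096042
       = 0.3685


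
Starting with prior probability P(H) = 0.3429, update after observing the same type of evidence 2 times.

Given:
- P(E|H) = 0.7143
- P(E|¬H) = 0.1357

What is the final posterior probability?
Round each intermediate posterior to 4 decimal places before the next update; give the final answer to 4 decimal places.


Sequential Bayesian updating:

Initial prior: P(H) = 0.3429

Update 1:
  P(E) = 0.7143 × 0.3429 + 0.1357 × 0.6571 = 0.24493347 + 0.08916847 = 0.33410194
  P(H|E) = 0.24493347 / 0.33410194 = 0.7331

Update 2:
  P(E) = 0.7143 × 0.7331 + 0.1357 × 0.2669 = 0.52365333 + 0.03621833 = 0.55987166
  P(H|E) = 0.52365333 / 0.55987166 = 0.9353

Final posterior: 0.9353


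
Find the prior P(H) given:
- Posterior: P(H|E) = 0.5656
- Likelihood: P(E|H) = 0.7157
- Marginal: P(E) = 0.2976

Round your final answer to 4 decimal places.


From Bayes' theorem: P(H|E) = P(E|H) × P(H) / P(E)

Rearranging for P(H):
P(H) = P(H|E) × P(E) / P(E|H)
     = 0.5656 × 0.2976 / 0.7157
     = 0.16832256 / 0.7157
     = 0.2352


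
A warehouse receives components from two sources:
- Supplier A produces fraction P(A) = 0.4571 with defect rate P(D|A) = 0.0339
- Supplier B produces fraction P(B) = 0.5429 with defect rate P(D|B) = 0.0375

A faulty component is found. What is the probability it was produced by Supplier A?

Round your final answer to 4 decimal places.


Let A = from Supplier A, D = faulty

Given:
- P(A) = 0.4571, P(B) = 0.5429
- P(D|A) = 0.0339, P(D|B) = 0.0375

Step 1: Find P(D)
P(D) = P(D|A)P(A) + P(D|B)P(B)
     = 0.0339 × 0.4571 + 0.0375 × 0.5429
     = 0.01549569 + 0.02035875
     = 0.03585444

Step 2: Apply Bayes' theorem
P(A|D) = P(D|A)P(A) / P(D)
       = 0.01549569 / 0.03585444
       = 0.4322


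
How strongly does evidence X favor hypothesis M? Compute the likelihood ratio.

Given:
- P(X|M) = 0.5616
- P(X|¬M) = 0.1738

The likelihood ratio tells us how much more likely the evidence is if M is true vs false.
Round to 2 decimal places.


Likelihood Ratio (LR) = P(X|M) / P(X|¬M)

LR = 0.5616 / 0.1738
   = 3.23

The evidence is 3.23 times more likely if M is true than if M is false.
LR > 1, so observing X raises the odds in favor of M.


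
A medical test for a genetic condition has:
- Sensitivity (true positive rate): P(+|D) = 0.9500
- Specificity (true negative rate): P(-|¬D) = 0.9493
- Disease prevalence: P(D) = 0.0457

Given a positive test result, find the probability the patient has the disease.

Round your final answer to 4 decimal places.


Let D = has disease, + = positive test

Given:
- P(D) = 0.0457 (prevalence)
- P(+|D) = 0.9500 (sensitivity)
- P(-|¬D) = 0.9493 (specificity)
- P(+|¬D) = 0.0507 (false positive rate = 1 - specificity)

Step 1: Find P(+)
P(+) = P(+|D)P(D) + P(+|¬D)P(¬D)
     = 0.9500 × 0.0457 + 0.0507 × 0.9543
     = 0.04341500 + 0.04838301
     = 0.09179801

Step 2: Apply Bayes' theorem for P(D|+)
P(D|+) = P(+|D)P(D) / P(+)
       = 0.04341500 / 0.09179801
       = 0.4729


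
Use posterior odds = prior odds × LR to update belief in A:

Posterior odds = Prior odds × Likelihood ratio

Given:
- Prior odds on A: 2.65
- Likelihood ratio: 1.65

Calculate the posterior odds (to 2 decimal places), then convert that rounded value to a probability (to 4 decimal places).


Step 1: Calculate posterior odds
Posterior odds = Prior odds × LR
               = 2.65 × 1.65
               = 4.37

Step 2: Convert to probability
P(A|E) = Posterior odds / (1 + Posterior odds)
       = 4.37 / (1 + 4.37)
       = 4.37 / 5.37
       = 0.8138

The evidence increased P(A) from 0.7260 to 0.8138.


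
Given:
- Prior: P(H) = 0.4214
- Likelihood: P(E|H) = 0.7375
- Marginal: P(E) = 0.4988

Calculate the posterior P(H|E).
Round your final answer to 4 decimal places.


Using Bayes' theorem:

P(H|E) = P(E|H) × P(H) / P(E)
       = 0.7375 × 0.4214 / 0.4988
       = 0.31078250 / 0.4988
       = 0.6231

The evidence strengthens our belief in H.
Prior: 0.4214 → Posterior: 0.6231


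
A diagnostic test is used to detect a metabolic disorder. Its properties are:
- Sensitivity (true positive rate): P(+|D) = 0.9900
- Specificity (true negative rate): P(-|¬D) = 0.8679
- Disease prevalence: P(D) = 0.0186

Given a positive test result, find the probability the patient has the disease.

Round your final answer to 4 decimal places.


Let D = has disease, + = positive test

Given:
- P(D) = 0.0186 (prevalence)
- P(+|D) = 0.9900 (sensitivity)
- P(-|¬D) = 0.8679 (specificity)
- P(+|¬D) = 0.1321 (false positive rate = 1 - specificity)

Step 1: Find P(+)
P(+) = P(+|D)P(D) + P(+|¬D)P(¬D)
     = 0.9900 × 0.0186 + 0.1321 × 0.9814
     = 0.01841400 + 0.12964294
     = 0.14805694

Step 2: Apply Bayes' theorem for P(D|+)
P(D|+) = P(+|D)P(D) / P(+)
       = 0.01841400 / 0.14805694
       = 0.1244


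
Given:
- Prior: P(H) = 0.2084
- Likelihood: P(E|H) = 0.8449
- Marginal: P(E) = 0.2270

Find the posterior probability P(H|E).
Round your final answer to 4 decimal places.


Using Bayes' theorem:

P(H|E) = P(E|H) × P(H) / P(E)
       = 0.8449 × 0.2084 / 0.2270
       = 0.17607716 / 0.2270
       = 0.7757

The evidence strengthens our belief in H.
Prior: 0.2084 → Posterior: 0.7757


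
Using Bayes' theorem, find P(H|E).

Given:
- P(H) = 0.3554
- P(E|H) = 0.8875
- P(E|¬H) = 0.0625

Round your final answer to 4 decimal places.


Bayes' theorem: P(H|E) = P(E|H) × P(H) / P(E)

Step 1: Calculate P(E) using law of total probability
P(E) = P(E|H)P(H) + P(E|¬H)P(¬H)
     = 0.8875 × 0.3554 + 0.0625 × 0.6446
     = 0.31541750 + 0.04028750
     = 0.35570500

Step 2: Apply Bayes' theorem
P(H|E) = P(E|H) × P(H) / P(E)
       = 0.31541750 / 0.35570500
       = 0.8867


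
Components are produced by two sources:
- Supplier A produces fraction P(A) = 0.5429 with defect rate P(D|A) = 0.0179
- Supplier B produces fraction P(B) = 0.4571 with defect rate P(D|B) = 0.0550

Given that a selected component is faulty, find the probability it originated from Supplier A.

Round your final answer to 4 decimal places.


Let A = from Supplier A, D = faulty

Given:
- P(A) = 0.5429, P(B) = 0.4571
- P(D|A) = 0.0179, P(D|B) = 0.0550

Step 1: Find P(D)
P(D) = P(D|A)P(A) + P(D|B)P(B)
     = 0.0179 × 0.5429 + 0.0550 × 0.4571
     = 0.00971791 + 0.02514050
     = 0.03485841

Step 2: Apply Bayes' theorem
P(A|D) = P(D|A)P(A) / P(D)
       = 0.00971791 / 0.03485841
       = 0.2788


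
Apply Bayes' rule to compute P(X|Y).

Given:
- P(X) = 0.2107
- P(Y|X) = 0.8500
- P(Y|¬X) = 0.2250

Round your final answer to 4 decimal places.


Bayes' theorem: P(X|Y) = P(Y|X) × P(X) / P(Y)

Step 1: Calculate P(Y) using law of total probability
P(Y) = P(Y|X)P(X) + P(Y|¬X)P(¬X)
     = 0.8500 × 0.2107 + 0.2250 × 0.7893
     = 0.17909500 + 0.17759250
     = 0.35668750

Step 2: Apply Bayes' theorem
P(X|Y) = P(Y|X) × P(X) / P(Y)
       = 0.17909500 / 0.35668750
       = 0.5021


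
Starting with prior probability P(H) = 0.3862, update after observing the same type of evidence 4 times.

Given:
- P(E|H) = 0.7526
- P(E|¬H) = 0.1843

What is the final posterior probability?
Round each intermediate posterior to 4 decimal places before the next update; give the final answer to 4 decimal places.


Sequential Bayesian updating:

Initial prior: P(H) = 0.3862

Update 1:
  P(E) = 0.7526 × 0.3862 + 0.1843 × 0.6138 = 0.29065412 + 0.11312334 = 0.40377746
  P(H|E) = 0.29065412 / 0.40377746 = 0.7198

Update 2:
  P(E) = 0.7526 × 0.7198 + 0.1843 × 0.2802 = 0.54172148 + 0.05164086 = 0.59336234
  P(H|E) = 0.54172148 / 0.59336234 = 0.9130

Update 3:
  P(E) = 0.7526 × 0.9130 + 0.1843 × 0.0870 = 0.68712380 + 0.01603410 = 0.70315790
  P(H|E) = 0.68712380 / 0.70315790 = 0.9772

Update 4:
  P(E) = 0.7526 × 0.9772 + 0.1843 × 0.0228 = 0.73544072 + 0.00420204 = 0.73964276
  P(H|E) = 0.73544072 / 0.73964276 = 0.9943

Final posterior: 0.9943


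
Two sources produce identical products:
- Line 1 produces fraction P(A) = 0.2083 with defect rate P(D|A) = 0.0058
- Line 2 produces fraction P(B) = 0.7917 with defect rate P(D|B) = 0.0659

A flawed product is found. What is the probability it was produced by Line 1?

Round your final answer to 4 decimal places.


Let A = from Line 1, D = flawed

Given:
- P(A) = 0.2083, P(B) = 0.7917
- P(D|A) = 0.0058, P(D|B) = 0.0659

Step 1: Find P(D)
P(D) = P(D|A)P(A) + P(D|B)P(B)
     = 0.0058 × 0.2083 + 0.0659 × 0.7917
     = 0.00120814 + 0.05217303
     = 0.05338117

Step 2: Apply Bayes' theorem
P(A|D) = P(D|A)P(A) / P(D)
       = 0.00120814 / 0.05338117
       = 0.0226


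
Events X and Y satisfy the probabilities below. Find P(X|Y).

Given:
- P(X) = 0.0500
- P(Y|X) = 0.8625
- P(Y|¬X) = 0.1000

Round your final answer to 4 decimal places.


Bayes' theorem: P(X|Y) = P(Y|X) × P(X) / P(Y)

Step 1: Calculate P(Y) using law of total probability
P(Y) = P(Y|X)P(X) + P(Y|¬X)P(¬X)
     = 0.8625 × 0.0500 + 0.1000 × 0.9500
     = 0.04312500 + 0.09500000
     = 0.13812500

Step 2: Apply Bayes' theorem
P(X|Y) = P(Y|X) × P(X) / P(Y)
       = 0.04312500 / 0.13812500
       = 0.3122


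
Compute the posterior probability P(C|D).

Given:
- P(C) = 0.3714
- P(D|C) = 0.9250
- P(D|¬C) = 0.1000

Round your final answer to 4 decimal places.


Bayes' theorem: P(C|D) = P(D|C) × P(C) / P(D)

Step 1: Calculate P(D) using law of total probability
P(D) = P(D|C)P(C) + P(D|¬C)P(¬C)
     = 0.9250 × 0.3714 + 0.1000 × 0.6286
     = 0.34354500 + 0.06286000
     = 0.40640500

Step 2: Apply Bayes' theorem
P(C|D) = P(D|C) × P(C) / P(D)
       = 0.34354500 / 0.40640500
       = 0.8453


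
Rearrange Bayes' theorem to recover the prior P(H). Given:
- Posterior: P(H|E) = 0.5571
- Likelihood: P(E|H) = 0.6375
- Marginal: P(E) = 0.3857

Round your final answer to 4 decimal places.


From Bayes' theorem: P(H|E) = P(E|H) × P(H) / P(E)

Rearranging for P(H):
P(H) = P(H|E) × P(E) / P(E|H)
     = 0.5571 × 0.3857 / 0.6375
     = 0.21487347 / 0.6375
     = 0.3371


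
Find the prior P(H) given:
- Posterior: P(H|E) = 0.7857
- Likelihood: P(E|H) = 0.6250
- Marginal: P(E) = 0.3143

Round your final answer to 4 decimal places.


From Bayes' theorem: P(H|E) = P(E|H) × P(H) / P(E)

Rearranging for P(H):
P(H) = P(H|E) × P(E) / P(E|H)
     = 0.7857 × 0.3143 / 0.6250
     = 0.24694551 / 0.6250
     = 0.3951


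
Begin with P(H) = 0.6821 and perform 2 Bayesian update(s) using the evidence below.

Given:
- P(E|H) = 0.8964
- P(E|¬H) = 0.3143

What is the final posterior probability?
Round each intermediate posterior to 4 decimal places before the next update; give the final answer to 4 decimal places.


Sequential Bayesian updating:

Initial prior: P(H) = 0.6821

Update 1:
  P(E) = 0.8964 × 0.6821 + 0.3143 × 0.3179 = 0.61143444 + 0.09991597 = 0.71135041
  P(H|E) = 0.61143444 / 0.71135041 = 0.8595

Update 2:
  P(E) = 0.8964 × 0.8595 + 0.3143 × 0.1405 = 0.77045580 + 0.04415915 = 0.81461495
  P(H|E) = 0.77045580 / 0.81461495 = 0.9458

Final posterior: 0.9458


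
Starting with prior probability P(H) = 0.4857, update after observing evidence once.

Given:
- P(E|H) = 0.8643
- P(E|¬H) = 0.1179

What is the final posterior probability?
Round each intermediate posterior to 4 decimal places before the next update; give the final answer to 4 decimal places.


Sequential Bayesian updating:

Initial prior: P(H) = 0.4857

Update 1:
  P(E) = 0.8643 × 0.4857 + 0.1179 × 0.5143 = 0.41979051 + 0.06063597 = 0.48042648
  P(H|E) = 0.41979051 / 0.48042648 = 0.8738

Final posterior: 0.8738


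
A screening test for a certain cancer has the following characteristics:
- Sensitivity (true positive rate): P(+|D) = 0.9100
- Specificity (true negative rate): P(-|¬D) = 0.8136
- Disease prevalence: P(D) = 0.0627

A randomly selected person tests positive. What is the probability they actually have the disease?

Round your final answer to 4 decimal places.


Let D = has disease, + = positive test

Given:
- P(D) = 0.0627 (prevalence)
- P(+|D) = 0.9100 (sensitivity)
- P(-|¬D) = 0.8136 (specificity)
- P(+|¬D) = 0.1864 (false positive rate = 1 - specificity)

Step 1: Find P(+)
P(+) = P(+|D)P(D) + P(+|¬D)P(¬D)
     = 0.9100 × 0.0627 + 0.1864 × 0.9373
     = 0.05705700 + 0.17471272
     = 0.23176972

Step 2: Apply Bayes' theorem for P(D|+)
P(D|+) = P(+|D)P(D) / P(+)
       = 0.05705700 / 0.23176972
       = 0.2462


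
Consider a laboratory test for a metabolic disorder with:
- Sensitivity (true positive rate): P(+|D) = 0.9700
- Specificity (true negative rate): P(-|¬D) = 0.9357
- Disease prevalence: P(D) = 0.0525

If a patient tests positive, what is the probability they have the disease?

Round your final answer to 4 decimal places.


Let D = has disease, + = positive test

Given:
- P(D) = 0.0525 (prevalence)
- P(+|D) = 0.9700 (sensitivity)
- P(-|¬D) = 0.9357 (specificity)
- P(+|¬D) = 0.0643 (false positive rate = 1 - specificity)

Step 1: Find P(+)
P(+) = P(+|D)P(D) + P(+|¬D)P(¬D)
     = 0.9700 × 0.0525 + 0.0643 × 0.9475
     = 0.05092500 + 0.06092425
     = 0.11184925

Step 2: Apply Bayes' theorem for P(D|+)
P(D|+) = P(+|D)P(D) / P(+)
       = 0.05092500 / 0.11184925
       = 0.4553


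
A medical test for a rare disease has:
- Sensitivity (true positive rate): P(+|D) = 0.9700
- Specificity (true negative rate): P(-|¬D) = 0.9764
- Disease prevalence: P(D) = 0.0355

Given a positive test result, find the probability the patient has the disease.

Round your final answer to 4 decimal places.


Let D = has disease, + = positive test

Given:
- P(D) = 0.0355 (prevalence)
- P(+|D) = 0.9700 (sensitivity)
- P(-|¬D) = 0.9764 (specificity)
- P(+|¬D) = 0.0236 (false positive rate = 1 - specificity)

Step 1: Find P(+)
P(+) = P(+|D)P(D) + P(+|¬D)P(¬D)
     = 0.9700 × 0.0355 + 0.0236 × 0.9645
     = 0.03443500 + 0.02276220
     = 0.05719720

Step 2: Apply Bayes' theorem for P(D|+)
P(D|+) = P(+|D)P(D) / P(+)
       = 0.03443500 / 0.05719720
       = 0.6020


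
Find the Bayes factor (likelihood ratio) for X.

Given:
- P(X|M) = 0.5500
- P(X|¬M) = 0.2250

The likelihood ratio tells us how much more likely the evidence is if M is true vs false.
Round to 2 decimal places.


Likelihood Ratio (LR) = P(X|M) / P(X|¬M)

LR = 0.5500 / 0.2250
   = 2.44

The evidence is 2.44 times more likely if M is true than if M is false.
Because LR exceeds 1, X is evidence for M.


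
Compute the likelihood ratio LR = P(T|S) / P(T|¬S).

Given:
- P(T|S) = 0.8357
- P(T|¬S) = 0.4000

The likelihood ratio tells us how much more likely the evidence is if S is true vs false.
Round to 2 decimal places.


Likelihood Ratio (LR) = P(T|S) / P(T|¬S)

LR = 0.8357 / 0.4000
   = 2.09

The evidence is 2.09 times more likely if S is true than if S is false.
LR > 1, so observing T raises the odds in favor of S.


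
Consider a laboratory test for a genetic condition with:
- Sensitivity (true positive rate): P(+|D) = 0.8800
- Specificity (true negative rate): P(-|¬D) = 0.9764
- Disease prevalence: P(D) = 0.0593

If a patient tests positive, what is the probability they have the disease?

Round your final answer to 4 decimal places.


Let D = has disease, + = positive test

Given:
- P(D) = 0.0593 (prevalence)
- P(+|D) = 0.8800 (sensitivity)
- P(-|¬D) = 0.9764 (specificity)
- P(+|¬D) = 0.0236 (false positive rate = 1 - specificity)

Step 1: Find P(+)
P(+) = P(+|D)P(D) + P(+|¬D)P(¬D)
     = 0.8800 × 0.0593 + 0.0236 × 0.9407
     = 0.05218400 + 0.02220052
     = 0.07438452

Step 2: Apply Bayes' theorem for P(D|+)
P(D|+) = P(+|D)P(D) / P(+)
       = 0.05218400 / 0.07438452
       = 0.7015


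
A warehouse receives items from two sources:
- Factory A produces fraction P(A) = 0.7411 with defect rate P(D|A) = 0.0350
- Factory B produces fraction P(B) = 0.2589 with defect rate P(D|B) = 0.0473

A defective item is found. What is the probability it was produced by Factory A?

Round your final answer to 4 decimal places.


Let A = from Factory A, D = defective

Given:
- P(A) = 0.7411, P(B) = 0.2589
- P(D|A) = 0.0350, P(D|B) = 0.0473

Step 1: Find P(D)
P(D) = P(D|A)P(A) + P(D|B)P(B)
     = 0.0350 × 0.7411 + 0.0473 × 0.2589
     = 0.02593850 + 0.01224597
     = 0.03818447

Step 2: Apply Bayes' theorem
P(A|D) = P(D|A)P(A) / P(D)
       = 0.02593850 / 0.03818447
       = 0.6793


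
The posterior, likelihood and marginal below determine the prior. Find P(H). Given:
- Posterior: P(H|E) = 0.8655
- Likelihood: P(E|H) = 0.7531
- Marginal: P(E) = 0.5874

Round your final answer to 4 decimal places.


From Bayes' theorem: P(H|E) = P(E|H) × P(H) / P(E)

Rearranging for P(H):
P(H) = P(H|E) × P(E) / P(E|H)
     = 0.8655 × 0.5874 / 0.7531
     = 0.50839470 / 0.7531
     = 0.6751


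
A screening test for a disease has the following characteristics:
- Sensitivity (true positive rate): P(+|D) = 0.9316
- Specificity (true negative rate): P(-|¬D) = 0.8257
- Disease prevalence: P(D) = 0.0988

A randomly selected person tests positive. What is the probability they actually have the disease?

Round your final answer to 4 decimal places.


Let D = has disease, + = positive test

Given:
- P(D) = 0.0988 (prevalence)
- P(+|D) = 0.9316 (sensitivity)
- P(-|¬D) = 0.8257 (specificity)
- P(+|¬D) = 0.1743 (false positive rate = 1 - specificity)

Step 1: Find P(+)
P(+) = P(+|D)P(D) + P(+|¬D)P(¬D)
     = 0.9316 × 0.0988 + 0.1743 × 0.9012
     = 0.09204208 + 0.15707916
     = 0.24912124

Step 2: Apply Bayes' theorem for P(D|+)
P(D|+) = P(+|D)P(D) / P(+)
       = 0.09204208 / 0.24912124
       = 0.3695


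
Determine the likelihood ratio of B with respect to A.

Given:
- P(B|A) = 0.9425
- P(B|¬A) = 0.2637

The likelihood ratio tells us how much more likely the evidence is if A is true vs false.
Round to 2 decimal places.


Likelihood Ratio (LR) = P(B|A) / P(B|¬A)

LR = 0.9425 / 0.2637
   = 3.57

The evidence is 3.57 times more likely if A is true than if A is false.
Because LR exceeds 1, B is evidence for A.


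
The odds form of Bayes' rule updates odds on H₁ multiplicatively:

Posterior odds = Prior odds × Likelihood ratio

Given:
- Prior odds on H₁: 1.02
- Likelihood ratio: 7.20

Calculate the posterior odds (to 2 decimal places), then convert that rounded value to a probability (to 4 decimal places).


Step 1: Calculate posterior odds
Posterior odds = Prior odds × LR
               = 1.02 × 7.20
               = 7.34

Step 2: Convert to probability
P(H₁|E) = Posterior odds / (1 + Posterior odds)
       = 7.34 / (1 + 7.34)
       = 7.34 / 8.34
       = 0.8801

The evidence increased P(H₁) from 0.5050 to 0.8801.


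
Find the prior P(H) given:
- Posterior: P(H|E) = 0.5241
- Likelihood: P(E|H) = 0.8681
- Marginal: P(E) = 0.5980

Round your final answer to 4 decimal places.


From Bayes' theorem: P(H|E) = P(E|H) × P(H) / P(E)

Rearranging for P(H):
P(H) = P(H|E) × P(E) / P(E|H)
     = 0.5241 × 0.5980 / 0.8681
     = 0.31341180 / 0.8681
     = 0.3610


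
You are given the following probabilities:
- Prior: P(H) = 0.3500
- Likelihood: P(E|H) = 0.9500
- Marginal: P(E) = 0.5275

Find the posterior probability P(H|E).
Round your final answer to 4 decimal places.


Using Bayes' theorem:

P(H|E) = P(E|H) × P(H) / P(E)
       = 0.9500 × 0.3500 / 0.5275
       = 0.33250000 / 0.5275
       = 0.6303

The evidence strengthens our belief in H.
Prior: 0.3500 → Posterior: 0.6303


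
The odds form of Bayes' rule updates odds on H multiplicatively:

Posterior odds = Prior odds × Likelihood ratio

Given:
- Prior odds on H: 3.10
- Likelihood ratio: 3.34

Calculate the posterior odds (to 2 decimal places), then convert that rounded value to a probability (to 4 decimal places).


Step 1: Calculate posterior odds
Posterior odds = Prior odds × LR
               = 3.10 × 3.34
               = 10.35

Step 2: Convert to probability
P(H|E) = Posterior odds / (1 + Posterior odds)
       = 10.35 / (1 + 10.35)
       = 10.35 / 11.35
       = 0.9119

The evidence increased P(H) from 0.7561 to 0.9119.


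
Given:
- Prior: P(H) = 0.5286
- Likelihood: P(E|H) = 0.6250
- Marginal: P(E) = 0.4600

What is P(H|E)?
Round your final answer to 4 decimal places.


Using Bayes' theorem:

P(H|E) = P(E|H) × P(H) / P(E)
       = 0.6250 × 0.5286 / 0.4600
       = 0.33037500 / 0.4600
       = 0.7182

The evidence strengthens our belief in H.
Prior: 0.5286 → Posterior: 0.7182


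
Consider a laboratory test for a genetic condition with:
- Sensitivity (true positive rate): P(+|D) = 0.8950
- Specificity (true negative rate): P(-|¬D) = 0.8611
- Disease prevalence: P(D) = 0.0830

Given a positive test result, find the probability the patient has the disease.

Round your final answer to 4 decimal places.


Let D = has disease, + = positive test

Given:
- P(D) = 0.0830 (prevalence)
- P(+|D) = 0.8950 (sensitivity)
- P(-|¬D) = 0.8611 (specificity)
- P(+|¬D) = 0.1389 (false positive rate = 1 - specificity)

Step 1: Find P(+)
P(+) = P(+|D)P(D) + P(+|¬D)P(¬D)
     = 0.8950 × 0.0830 + 0.1389 × 0.9170
     = 0.07428500 + 0.12737130
     = 0.20165630

Step 2: Apply Bayes' theorem for P(D|+)
P(D|+) = P(+|D)P(D) / P(+)
       = 0.07428500 / 0.20165630
       = 0.3684


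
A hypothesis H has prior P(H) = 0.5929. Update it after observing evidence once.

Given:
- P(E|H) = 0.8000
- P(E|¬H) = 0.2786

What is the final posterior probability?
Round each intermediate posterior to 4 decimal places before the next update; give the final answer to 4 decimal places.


Sequential Bayesian updating:

Initial prior: P(H) = 0.5929

Update 1:
  P(E) = 0.8000 × 0.5929 + 0.2786 × 0.4071 = 0.47432000 + 0.11341806 = 0.58773806
  P(H|E) = 0.47432000 / 0.58773806 = 0.8070

Final posterior: 0.8070


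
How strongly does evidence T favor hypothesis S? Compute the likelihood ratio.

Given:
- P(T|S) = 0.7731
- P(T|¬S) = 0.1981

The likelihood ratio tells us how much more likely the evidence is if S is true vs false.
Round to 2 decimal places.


Likelihood Ratio (LR) = P(T|S) / P(T|¬S)

LR = 0.7731 / 0.1981
   = 3.90

The evidence is 3.90 times more likely if S is true than if S is false.
Because LR exceeds 1, T is evidence for S.


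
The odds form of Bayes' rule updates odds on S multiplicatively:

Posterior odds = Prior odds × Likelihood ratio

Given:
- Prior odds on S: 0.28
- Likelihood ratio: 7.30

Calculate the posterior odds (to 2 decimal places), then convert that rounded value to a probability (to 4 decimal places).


Step 1: Calculate posterior odds
Posterior odds = Prior odds × LR
               = 0.28 × 7.30
               = 2.04

Step 2: Convert to probability
P(S|E) = Posterior odds / (1 + Posterior odds)
       = 2.04 / (1 + 2.04)
       = 2.04 / 3.04
       = 0.6711

The evidence increased P(S) from 0.2188 to 0.6711.


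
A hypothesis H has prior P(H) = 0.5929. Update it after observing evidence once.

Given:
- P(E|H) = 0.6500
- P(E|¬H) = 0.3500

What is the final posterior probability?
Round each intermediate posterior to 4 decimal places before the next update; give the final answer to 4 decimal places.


Sequential Bayesian updating:

Initial prior: P(H) = 0.5929

Update 1:
  P(E) = 0.6500 × 0.5929 + 0.3500 × 0.4071 = 0.38538500 + 0.14248500 = 0.52787000
  P(H|E) = 0.38538500 / 0.52787000 = 0.7301

Final posterior: 0.7301


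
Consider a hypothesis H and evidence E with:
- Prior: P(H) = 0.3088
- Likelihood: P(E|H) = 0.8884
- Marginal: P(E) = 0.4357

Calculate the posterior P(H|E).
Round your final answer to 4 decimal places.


Using Bayes' theorem:

P(H|E) = P(E|H) × P(H) / P(E)
       = 0.8884 × 0.3088 / 0.4357
       = 0.27433792 / 0.4357
       = 0.6296

The evidence strengthens our belief in H.
Prior: 0.3088 → Posterior: 0.6296


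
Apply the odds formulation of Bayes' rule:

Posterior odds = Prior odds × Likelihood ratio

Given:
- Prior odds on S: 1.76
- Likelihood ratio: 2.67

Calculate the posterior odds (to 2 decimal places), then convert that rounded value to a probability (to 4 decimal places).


Step 1: Calculate posterior odds
Posterior odds = Prior odds × LR
               = 1.76 × 2.67
               = 4.70

Step 2: Convert to probability
P(S|E) = Posterior odds / (1 + Posterior odds)
       = 4.70 / (1 + 4.70)
       = 4.70 / 5.70
       = 0.8246

The evidence increased P(S) from 0.6377 to 0.8246.


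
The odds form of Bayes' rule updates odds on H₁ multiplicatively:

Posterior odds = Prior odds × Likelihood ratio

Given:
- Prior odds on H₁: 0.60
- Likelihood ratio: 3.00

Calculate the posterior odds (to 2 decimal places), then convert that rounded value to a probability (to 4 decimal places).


Step 1: Calculate posterior odds
Posterior odds = Prior odds × LR
               = 0.60 × 3.00
               = 1.80

Step 2: Convert to probability
P(H₁|E) = Posterior odds / (1 + Posterior odds)
       = 1.80 / (1 + 1.80)
       = 1.80 / 2.80
       = 0.6429

The evidence increased P(H₁) from 0.3750 to 0.6429.


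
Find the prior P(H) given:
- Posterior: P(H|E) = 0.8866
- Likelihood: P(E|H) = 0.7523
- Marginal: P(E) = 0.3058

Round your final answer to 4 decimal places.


From Bayes' theorem: P(H|E) = P(E|H) × P(H) / P(E)

Rearranging for P(H):
P(H) = P(H|E) × P(E) / P(E|H)
     = 0.8866 × 0.3058 / 0.7523
     = 0.27112228 / 0.7523
     = 0.3604


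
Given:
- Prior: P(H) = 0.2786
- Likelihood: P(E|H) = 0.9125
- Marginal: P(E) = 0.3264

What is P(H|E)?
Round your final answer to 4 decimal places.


Using Bayes' theorem:

P(H|E) = P(E|H) × P(H) / P(E)
       = 0.9125 × 0.2786 / 0.3264
       = 0.25422250 / 0.3264
       = 0.7789

The evidence strengthens our belief in H.
Prior: 0.2786 → Posterior: 0.7789


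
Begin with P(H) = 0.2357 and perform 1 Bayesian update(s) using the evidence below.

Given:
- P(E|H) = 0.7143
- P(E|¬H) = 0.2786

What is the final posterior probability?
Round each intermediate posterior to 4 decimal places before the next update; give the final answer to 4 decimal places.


Sequential Bayesian updating:

Initial prior: P(H) = 0.2357

Update 1:
  P(E) = 0.7143 × 0.2357 + 0.2786 × 0.7643 = 0.16836051 + 0.21293398 = 0.38129449
  P(H|E) = 0.16836051 / 0.38129449 = 0.4415

Final posterior: 0.4415


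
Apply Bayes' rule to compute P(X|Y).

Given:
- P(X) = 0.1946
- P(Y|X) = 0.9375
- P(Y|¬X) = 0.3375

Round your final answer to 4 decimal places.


Bayes' theorem: P(X|Y) = P(Y|X) × P(X) / P(Y)

Step 1: Calculate P(Y) using law of total probability
P(Y) = P(Y|X)P(X) + P(Y|¬X)P(¬X)
     = 0.9375 × 0.1946 + 0.3375 × 0.8054
     = 0.18243750 + 0.27182250
     = 0.45426000

Step 2: Apply Bayes' theorem
P(X|Y) = P(Y|X) × P(X) / P(Y)
       = 0.18243750 / 0.45426000
       = 0.4016
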